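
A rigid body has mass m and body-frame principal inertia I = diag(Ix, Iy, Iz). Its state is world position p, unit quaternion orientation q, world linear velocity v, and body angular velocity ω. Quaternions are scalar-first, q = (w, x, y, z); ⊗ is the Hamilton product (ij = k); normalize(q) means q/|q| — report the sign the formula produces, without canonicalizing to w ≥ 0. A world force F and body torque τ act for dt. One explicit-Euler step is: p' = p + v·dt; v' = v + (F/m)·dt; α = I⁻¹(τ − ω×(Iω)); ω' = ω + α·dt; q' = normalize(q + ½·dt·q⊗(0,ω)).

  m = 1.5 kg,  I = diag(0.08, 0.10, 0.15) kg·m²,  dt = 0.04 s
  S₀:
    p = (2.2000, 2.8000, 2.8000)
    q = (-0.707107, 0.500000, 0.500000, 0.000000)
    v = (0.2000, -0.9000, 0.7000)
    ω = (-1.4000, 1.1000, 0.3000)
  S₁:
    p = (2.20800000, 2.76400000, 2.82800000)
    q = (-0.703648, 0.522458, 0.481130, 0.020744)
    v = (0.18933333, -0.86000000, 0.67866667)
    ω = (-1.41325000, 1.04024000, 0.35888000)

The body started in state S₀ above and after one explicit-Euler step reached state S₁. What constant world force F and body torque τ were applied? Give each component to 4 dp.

velocity change Δv = (-0.01066667, 0.04000000, -0.02133333)
F = m·Δv/dt = (-0.4000, 1.5000, -0.8000)
rate change Δω = (-0.01325000, -0.05976000, 0.05888000)
precession coupling = (0.0165, 0.0294, -0.0308)
τ = I·(Δω/dt) + ω₀×(Iω₀) = (-0.0100, -0.1200, 0.1900)

F = (-0.4000, 1.5000, -0.8000)
τ = (-0.0100, -0.1200, 0.1900)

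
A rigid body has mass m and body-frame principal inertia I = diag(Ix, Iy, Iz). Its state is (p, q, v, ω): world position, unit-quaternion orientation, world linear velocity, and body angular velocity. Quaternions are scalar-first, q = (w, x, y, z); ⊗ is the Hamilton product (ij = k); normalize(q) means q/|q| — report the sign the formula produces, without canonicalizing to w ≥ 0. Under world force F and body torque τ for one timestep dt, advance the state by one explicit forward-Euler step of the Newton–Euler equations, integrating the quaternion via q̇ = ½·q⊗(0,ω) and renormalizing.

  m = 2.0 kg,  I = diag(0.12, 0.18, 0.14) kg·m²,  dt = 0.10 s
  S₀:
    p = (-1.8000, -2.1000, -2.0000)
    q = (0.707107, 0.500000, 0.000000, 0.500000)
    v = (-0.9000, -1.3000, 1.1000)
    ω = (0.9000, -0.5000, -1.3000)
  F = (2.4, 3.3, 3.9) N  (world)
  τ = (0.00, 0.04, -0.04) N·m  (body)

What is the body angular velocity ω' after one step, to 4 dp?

angular accel α = (0.2167, 0.0922, -0.0929)
ω + α·dt = (0.9217, -0.4908, -1.3093)

ω' = (0.9217, -0.4908, -1.3093)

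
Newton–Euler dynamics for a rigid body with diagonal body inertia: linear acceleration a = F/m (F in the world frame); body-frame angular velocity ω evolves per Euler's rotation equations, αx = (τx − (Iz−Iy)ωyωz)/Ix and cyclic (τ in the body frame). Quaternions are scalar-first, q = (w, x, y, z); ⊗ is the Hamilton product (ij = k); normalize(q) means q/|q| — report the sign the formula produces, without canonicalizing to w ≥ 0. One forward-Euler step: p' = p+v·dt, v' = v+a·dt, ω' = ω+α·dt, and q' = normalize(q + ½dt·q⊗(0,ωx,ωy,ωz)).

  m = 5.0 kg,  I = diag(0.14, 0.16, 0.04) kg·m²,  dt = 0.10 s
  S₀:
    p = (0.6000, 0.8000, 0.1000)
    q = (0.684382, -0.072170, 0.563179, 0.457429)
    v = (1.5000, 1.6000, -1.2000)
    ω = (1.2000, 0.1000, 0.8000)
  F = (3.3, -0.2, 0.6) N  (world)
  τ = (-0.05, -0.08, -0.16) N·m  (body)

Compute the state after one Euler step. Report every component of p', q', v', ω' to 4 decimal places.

p' = (0.7500, 0.9600, -0.0200)
q' = (0.6659, -0.0108, 0.5954, 0.4495)
v' = (1.5660, 1.5960, -1.1880)
ω' = (1.1711, -0.0100, 0.3940)

a = F/m = (0.6600, -0.0400, 0.1200)
new position p' = (0.7500, 0.9600, -0.0200)
v + (F/m)dt = (1.5660, 1.5960, -1.1880)
α = I⁻¹(τ − ω×Iω) = (-0.2886, -1.1000, -4.0600)
ω + α·dt = (1.1711, -0.0100, 0.3940)
q⊗(0,ω) = (-0.3356571, 1.2260587, 0.6750890, -0.1355262)
updated quaternion q' = (0.6659, -0.0108, 0.5954, 0.4495)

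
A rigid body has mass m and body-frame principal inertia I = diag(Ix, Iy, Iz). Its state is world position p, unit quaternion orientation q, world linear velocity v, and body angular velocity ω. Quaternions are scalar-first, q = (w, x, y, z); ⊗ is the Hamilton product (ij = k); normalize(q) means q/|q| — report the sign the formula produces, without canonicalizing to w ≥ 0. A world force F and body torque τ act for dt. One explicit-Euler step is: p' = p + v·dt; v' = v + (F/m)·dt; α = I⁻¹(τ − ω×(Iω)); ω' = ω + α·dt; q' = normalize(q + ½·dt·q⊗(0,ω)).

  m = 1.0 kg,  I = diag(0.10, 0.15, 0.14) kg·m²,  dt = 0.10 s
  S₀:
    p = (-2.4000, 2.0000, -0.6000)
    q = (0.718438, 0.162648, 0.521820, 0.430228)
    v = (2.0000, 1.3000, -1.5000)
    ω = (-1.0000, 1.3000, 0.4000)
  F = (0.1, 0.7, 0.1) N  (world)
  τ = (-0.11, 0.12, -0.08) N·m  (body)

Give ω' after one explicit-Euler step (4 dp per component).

ω' = (-1.1048, 1.3693, 0.3893)

ω×(Iω) gyroscopic = (-0.0052, 0.0160, -0.0650)
angular accel α = (-1.0480, 0.6933, -0.1071)
new body rate ω' = (-1.1048, 1.3693, 0.3893)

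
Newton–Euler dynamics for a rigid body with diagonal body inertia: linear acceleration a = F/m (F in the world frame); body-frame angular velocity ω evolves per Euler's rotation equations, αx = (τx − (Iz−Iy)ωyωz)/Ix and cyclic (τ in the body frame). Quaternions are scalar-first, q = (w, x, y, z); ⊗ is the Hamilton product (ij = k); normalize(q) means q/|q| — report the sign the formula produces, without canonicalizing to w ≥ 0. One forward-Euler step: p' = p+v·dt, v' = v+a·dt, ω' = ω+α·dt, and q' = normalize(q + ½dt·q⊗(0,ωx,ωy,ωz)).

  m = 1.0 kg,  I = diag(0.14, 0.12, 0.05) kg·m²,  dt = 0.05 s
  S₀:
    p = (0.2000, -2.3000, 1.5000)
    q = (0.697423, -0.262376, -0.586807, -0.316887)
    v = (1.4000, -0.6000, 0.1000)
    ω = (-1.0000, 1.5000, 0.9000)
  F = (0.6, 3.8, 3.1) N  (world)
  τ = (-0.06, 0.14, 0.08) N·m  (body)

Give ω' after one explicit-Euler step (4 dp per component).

ω×(Iω) gyroscopic = (-0.0945, -0.0810, 0.0300)
(τ − ω×Iω)/I = (0.2464, 1.8417, 1.0000)
ω + α·dt = (-0.9877, 1.5921, 0.9500)

ω' = (-0.9877, 1.5921, 0.9500)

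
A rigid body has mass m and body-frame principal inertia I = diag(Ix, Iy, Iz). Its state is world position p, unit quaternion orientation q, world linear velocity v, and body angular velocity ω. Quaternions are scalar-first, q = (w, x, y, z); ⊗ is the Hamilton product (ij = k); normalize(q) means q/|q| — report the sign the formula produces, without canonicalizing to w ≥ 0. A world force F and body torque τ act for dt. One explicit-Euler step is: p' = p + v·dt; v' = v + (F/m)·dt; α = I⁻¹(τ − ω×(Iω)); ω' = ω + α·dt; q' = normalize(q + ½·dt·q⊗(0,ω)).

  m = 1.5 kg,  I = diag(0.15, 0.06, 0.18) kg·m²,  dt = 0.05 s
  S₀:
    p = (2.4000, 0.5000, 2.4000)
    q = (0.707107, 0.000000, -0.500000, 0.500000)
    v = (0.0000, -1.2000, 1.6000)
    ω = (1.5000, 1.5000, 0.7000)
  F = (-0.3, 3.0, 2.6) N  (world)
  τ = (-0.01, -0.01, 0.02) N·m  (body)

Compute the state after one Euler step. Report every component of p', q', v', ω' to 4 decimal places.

p' = (2.4000, 0.4400, 2.4800)
q' = (0.7160, -0.0010, -0.4540, 0.5303)
v' = (-0.0100, -1.1000, 1.6867)
ω' = (1.4547, 1.5179, 0.7618)

linear accel F/m = (-0.2000, 2.0000, 1.7333)
new position p' = (2.4000, 0.4400, 2.4800)
v + (F/m)dt = (-0.0100, -1.1000, 1.6867)
gyro term ω×Iω = (0.1260, -0.0315, -0.2025)
α = I⁻¹(τ − ω×Iω) = (-0.9067, 0.3583, 1.2361)
ω + α·dt = (1.4547, 1.5179, 0.7618)
Hamilton product q⊗(0,ω) = (0.4000000, -0.0393395, 1.8106605, 1.2449749)
q' = normalize(q + ½dt·q⊗(0,ω)) = (0.7160, -0.0010, -0.4540, 0.5303)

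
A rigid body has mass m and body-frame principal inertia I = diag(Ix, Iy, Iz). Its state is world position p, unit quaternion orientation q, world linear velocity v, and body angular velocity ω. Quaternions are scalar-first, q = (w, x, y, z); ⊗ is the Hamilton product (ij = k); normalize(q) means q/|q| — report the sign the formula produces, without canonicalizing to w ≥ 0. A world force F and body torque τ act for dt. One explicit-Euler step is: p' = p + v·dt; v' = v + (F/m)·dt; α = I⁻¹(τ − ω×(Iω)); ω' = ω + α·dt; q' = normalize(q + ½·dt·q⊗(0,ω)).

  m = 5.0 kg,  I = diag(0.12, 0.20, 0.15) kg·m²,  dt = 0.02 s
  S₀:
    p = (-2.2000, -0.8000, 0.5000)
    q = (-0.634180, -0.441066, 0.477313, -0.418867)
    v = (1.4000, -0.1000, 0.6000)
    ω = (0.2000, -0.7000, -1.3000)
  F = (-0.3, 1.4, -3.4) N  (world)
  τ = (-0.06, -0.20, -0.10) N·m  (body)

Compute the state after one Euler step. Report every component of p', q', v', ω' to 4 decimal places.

p' = (-2.1720, -0.8020, 0.5120)
q' = (-0.6353, -0.4514, 0.4751, -0.4084)
v' = (1.3988, -0.0944, 0.5864)
ω' = (0.1976, -0.7208, -1.3118)

p + v·dt = (-2.1720, -0.8020, 0.5120)
new velocity v' = (1.3988, -0.0944, 0.5864)
(τ − ω×Iω)/I = (-0.1208, -1.0390, -0.5920)
ω + α·dt = (0.1976, -0.7208, -1.3118)
Hamilton product q⊗(0,ω) = (-0.1221948, -1.0405498, -0.2132332, 1.0377176)
updated quaternion q' = (-0.6353, -0.4514, 0.4751, -0.4084)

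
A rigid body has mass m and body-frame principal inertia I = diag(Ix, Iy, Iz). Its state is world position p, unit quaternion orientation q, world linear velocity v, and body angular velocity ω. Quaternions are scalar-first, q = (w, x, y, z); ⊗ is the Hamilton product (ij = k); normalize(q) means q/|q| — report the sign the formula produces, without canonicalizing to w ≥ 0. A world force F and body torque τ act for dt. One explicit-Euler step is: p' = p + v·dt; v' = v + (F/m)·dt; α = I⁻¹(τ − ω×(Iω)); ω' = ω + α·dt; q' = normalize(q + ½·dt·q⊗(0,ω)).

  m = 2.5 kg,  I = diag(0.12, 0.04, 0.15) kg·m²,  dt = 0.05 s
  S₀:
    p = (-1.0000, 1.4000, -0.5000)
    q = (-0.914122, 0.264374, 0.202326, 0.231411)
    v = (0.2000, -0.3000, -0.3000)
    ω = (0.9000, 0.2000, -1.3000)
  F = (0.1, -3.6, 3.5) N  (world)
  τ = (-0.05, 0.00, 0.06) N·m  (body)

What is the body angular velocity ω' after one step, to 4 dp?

gyro term ω×Iω = (-0.0286, 0.0351, -0.0144)
α = I⁻¹(τ − ω×Iω) = (-0.1783, -0.8775, 0.4960)
ω' = ω + α·dt = (0.8911, 0.1561, -1.2752)

ω' = (0.8911, 0.1561, -1.2752)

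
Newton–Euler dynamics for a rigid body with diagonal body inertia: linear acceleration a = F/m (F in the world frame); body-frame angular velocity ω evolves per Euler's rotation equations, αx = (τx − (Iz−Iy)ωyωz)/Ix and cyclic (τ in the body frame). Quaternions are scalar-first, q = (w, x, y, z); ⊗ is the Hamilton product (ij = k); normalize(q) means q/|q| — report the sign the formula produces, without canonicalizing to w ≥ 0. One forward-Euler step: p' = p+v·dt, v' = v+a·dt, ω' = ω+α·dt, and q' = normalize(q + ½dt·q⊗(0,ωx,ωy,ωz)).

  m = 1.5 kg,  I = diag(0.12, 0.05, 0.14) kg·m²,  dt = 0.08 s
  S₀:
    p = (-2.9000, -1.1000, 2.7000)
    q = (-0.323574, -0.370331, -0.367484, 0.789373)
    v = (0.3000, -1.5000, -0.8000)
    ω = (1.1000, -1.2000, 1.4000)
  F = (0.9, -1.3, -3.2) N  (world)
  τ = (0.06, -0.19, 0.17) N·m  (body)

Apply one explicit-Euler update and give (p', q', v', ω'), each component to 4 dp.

p' = (-2.8760, -1.2200, 2.6360)
q' = (-0.3678, -0.3659, -0.2954, 0.8022)
v' = (0.3480, -1.5693, -0.9707)
ω' = (1.2408, -1.4547, 1.4443)

a = F/m = (0.6000, -0.8667, -2.1333)
new position p' = (-2.8760, -1.2200, 2.6360)
v + (F/m)dt = (0.3480, -1.5693, -0.9707)
gyro term ω×Iω = (-0.1512, -0.0308, 0.0924)
(τ − ω×Iω)/I = (1.7600, -3.1840, 0.5543)
ω + α·dt = (1.2408, -1.4547, 1.4443)
q⊗(0,ω) = (-1.1387389, 0.0768386, 1.7750625, 0.3956260)
q' = normalize(q + ½dt·q⊗(0,ω)) = (-0.3678, -0.3659, -0.2954, 0.8022)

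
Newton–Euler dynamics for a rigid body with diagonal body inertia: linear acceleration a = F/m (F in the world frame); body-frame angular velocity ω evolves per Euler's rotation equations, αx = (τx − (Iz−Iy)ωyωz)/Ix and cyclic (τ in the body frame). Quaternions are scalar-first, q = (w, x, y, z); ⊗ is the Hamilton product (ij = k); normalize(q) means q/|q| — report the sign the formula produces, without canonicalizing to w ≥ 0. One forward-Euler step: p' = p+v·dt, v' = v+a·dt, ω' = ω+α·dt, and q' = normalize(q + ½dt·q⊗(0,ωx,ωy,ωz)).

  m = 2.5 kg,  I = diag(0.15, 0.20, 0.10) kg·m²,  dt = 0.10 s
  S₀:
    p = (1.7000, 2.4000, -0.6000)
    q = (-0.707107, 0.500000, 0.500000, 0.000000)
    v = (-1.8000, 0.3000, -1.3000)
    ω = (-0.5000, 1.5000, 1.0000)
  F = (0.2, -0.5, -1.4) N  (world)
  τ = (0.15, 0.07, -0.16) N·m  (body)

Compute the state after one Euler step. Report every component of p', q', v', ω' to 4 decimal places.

precession coupling ω×(Iω) = (-0.1500, -0.0250, -0.0375)
α = I⁻¹(τ − ω×Iω) = (2.0000, 0.4750, -1.2250)
ω' = ω + α·dt = (-0.3000, 1.5475, 0.8775)
Hamilton product q⊗(0,ω) = (-0.5000000, 0.8535535, -1.5606605, 0.2928930)
updated quaternion q' = (-0.7289, 0.5403, 0.4201, 0.0146)
new position p' = (1.5200, 2.4300, -0.7300)
new velocity v' = (-1.7920, 0.2800, -1.3560)

p' = (1.5200, 2.4300, -0.7300)
q' = (-0.7289, 0.5403, 0.4201, 0.0146)
v' = (-1.7920, 0.2800, -1.3560)
ω' = (-0.3000, 1.5475, 0.8775)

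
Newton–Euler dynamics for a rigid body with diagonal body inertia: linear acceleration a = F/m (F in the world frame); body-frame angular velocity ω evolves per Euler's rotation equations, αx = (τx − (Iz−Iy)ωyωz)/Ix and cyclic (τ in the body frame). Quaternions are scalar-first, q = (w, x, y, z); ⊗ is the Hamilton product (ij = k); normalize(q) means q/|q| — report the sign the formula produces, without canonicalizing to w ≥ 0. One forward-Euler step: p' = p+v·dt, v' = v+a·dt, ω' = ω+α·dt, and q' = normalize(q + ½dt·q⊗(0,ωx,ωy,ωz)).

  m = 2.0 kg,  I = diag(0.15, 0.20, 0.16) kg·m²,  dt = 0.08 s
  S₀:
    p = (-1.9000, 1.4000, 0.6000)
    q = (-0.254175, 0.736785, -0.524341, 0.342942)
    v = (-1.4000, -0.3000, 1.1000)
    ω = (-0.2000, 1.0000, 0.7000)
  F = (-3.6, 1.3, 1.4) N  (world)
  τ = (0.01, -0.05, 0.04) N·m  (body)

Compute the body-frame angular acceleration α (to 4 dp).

ω×(Iω) gyroscopic = (-0.0280, 0.0014, -0.0100)
angular accel α = (0.2533, -0.2570, 0.3125)

α = (0.2533, -0.2570, 0.3125)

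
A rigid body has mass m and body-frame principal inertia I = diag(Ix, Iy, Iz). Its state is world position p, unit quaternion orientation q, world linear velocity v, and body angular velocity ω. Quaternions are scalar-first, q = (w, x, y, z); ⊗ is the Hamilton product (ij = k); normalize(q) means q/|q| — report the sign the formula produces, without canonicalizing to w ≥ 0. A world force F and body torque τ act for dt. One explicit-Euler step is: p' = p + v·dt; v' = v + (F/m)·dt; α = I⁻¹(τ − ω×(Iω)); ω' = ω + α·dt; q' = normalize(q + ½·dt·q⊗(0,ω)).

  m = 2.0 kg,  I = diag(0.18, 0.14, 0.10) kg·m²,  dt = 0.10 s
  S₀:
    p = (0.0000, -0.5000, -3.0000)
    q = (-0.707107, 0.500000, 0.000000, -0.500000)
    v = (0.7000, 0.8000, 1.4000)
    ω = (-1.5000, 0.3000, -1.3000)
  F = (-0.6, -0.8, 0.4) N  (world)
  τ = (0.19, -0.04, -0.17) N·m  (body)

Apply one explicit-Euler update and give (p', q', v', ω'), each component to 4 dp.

p' = (0.0700, -0.4200, -2.8600)
q' = (-0.6986, 0.5577, 0.0591, -0.4443)
v' = (0.6700, 0.7600, 1.4200)
ω' = (-1.4031, 0.1600, -1.4880)

a = F/m = (-0.3000, -0.4000, 0.2000)
p + v·dt = (0.0700, -0.4200, -2.8600)
v' = v + a·dt = (0.6700, 0.7600, 1.4200)
α = I⁻¹(τ − ω×Iω) = (0.9689, -1.4000, -1.8800)
new body rate ω' = (-1.4031, 0.1600, -1.4880)
2q̇ = q⊗(0,ω) = (0.1000000, 1.2106605, 1.1878679, 1.0692391)
updated quaternion q' = (-0.6986, 0.5577, 0.0591, -0.4443)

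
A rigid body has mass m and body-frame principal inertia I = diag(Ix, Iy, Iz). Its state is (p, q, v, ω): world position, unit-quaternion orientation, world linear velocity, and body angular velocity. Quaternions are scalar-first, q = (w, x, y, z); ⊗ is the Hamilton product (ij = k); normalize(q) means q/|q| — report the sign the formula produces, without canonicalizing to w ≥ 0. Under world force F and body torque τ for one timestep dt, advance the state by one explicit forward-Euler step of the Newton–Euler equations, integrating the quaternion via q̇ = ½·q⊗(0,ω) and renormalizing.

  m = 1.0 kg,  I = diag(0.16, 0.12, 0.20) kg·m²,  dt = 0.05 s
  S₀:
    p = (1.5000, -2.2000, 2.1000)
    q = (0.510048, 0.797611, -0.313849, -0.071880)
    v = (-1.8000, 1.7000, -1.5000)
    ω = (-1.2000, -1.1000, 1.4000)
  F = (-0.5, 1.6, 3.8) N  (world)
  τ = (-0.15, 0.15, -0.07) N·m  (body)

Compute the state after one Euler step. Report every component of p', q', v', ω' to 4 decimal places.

p' = (1.4100, -2.1150, 2.0250)
q' = (0.5271, 0.7682, -0.3531, -0.0853)
v' = (-1.8250, 1.7800, -1.3100)
ω' = (-1.2084, -1.0655, 1.3957)

p + v·dt = (1.4100, -2.1150, 2.0250)
new velocity v' = (-1.8250, 1.7800, -1.3100)
(τ − ω×Iω)/I = (-0.1675, 0.6900, -0.0860)
ω + α·dt = (-1.2084, -1.0655, 1.3957)
Hamilton product q⊗(0,ω) = (0.7125313, -1.1305142, -1.5914522, -0.5399237)
updated quaternion q' = (0.5271, 0.7682, -0.3531, -0.0853)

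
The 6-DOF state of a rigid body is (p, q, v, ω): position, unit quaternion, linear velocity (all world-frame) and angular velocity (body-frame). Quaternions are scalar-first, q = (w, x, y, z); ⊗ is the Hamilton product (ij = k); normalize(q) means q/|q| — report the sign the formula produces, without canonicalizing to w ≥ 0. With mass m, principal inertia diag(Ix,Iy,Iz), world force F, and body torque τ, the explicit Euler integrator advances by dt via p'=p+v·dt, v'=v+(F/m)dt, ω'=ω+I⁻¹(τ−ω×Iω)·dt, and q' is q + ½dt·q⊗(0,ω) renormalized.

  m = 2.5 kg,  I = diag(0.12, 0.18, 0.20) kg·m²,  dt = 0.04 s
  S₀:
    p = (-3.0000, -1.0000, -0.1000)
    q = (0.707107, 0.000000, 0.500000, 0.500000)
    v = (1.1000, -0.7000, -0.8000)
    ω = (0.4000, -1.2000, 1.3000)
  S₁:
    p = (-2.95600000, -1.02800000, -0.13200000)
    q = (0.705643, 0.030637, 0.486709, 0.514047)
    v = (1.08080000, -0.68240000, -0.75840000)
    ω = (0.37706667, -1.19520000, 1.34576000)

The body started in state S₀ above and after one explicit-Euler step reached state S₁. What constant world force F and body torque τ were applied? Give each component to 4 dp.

rate change Δω = (-0.02293333, 0.00480000, 0.04576000)
precession coupling = (-0.0312, -0.0416, -0.0288)
τ = I·(Δω/dt) + ω₀×(Iω₀) = (-0.1000, -0.0200, 0.2000)
Δv = v₁−v₀ = (-0.01920000, 0.01760000, 0.04160000)
F = m·Δv/dt = (-1.2000, 1.1000, 2.6000)

F = (-1.2000, 1.1000, 2.6000)
τ = (-0.1000, -0.0200, 0.2000)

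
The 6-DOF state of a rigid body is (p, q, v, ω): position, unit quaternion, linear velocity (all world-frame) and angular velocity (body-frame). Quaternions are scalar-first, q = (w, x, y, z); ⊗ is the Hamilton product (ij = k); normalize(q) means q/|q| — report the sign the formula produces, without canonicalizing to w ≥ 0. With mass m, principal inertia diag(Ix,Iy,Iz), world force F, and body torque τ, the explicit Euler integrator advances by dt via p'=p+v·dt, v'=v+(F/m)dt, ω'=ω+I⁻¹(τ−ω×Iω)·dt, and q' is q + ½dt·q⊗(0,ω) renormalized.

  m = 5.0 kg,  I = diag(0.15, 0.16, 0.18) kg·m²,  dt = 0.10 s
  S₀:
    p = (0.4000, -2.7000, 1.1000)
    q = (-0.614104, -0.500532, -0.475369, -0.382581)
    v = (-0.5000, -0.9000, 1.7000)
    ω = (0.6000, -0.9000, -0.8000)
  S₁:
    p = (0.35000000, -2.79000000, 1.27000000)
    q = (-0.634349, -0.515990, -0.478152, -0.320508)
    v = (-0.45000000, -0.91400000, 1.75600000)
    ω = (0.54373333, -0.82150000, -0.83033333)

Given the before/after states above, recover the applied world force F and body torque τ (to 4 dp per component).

v₁ − v₀ = (0.05000000, -0.01400000, 0.05600000)
applied force F = (2.5000, -0.7000, 2.8000)
Δω = ω₁−ω₀ = (-0.05626667, 0.07850000, -0.03033333)
τ = I·(Δω/dt) + ω₀×(Iω₀) = (-0.0700, 0.1400, -0.0600)

F = (2.5000, -0.7000, 2.8000)
τ = (-0.0700, 0.1400, -0.0600)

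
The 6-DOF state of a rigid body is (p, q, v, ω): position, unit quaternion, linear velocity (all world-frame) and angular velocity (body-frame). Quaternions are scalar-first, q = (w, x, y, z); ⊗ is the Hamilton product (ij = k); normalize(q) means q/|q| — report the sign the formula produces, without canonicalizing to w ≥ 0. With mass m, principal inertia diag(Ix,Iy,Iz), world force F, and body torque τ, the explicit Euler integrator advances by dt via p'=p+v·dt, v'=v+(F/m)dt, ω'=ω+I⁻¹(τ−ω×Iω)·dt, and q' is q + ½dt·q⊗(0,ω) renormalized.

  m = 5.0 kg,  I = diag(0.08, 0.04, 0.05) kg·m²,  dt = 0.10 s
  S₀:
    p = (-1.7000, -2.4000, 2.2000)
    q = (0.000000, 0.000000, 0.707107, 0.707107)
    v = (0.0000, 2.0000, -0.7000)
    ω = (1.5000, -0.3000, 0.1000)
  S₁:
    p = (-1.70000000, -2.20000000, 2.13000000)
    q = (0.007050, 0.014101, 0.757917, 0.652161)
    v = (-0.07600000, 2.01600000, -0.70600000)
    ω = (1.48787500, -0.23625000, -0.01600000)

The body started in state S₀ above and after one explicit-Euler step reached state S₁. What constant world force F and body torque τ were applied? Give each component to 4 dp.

rate change Δω = (-0.01212500, 0.06375000, -0.11600000)
I·α + gyro = (-0.0100, 0.0300, -0.0400)
velocity change Δv = (-0.07600000, 0.01600000, -0.00600000)
m·(v₁−v₀)/dt = (-3.8000, 0.8000, -0.3000)

F = (-3.8000, 0.8000, -0.3000)
τ = (-0.0100, 0.0300, -0.0400)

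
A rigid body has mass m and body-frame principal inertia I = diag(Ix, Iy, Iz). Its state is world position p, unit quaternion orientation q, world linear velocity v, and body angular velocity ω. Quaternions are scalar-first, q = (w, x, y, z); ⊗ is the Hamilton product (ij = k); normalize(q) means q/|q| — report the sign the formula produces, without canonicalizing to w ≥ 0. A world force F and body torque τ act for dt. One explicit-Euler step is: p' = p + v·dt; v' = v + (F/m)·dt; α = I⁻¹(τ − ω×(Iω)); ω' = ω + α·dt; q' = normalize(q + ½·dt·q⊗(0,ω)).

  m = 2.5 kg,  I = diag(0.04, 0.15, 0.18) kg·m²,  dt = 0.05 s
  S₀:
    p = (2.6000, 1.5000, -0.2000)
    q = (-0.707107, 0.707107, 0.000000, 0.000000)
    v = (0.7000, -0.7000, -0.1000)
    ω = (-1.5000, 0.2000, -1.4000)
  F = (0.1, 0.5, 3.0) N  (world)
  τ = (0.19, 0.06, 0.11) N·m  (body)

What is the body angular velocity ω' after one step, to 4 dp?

ω' = (-1.2520, 0.3180, -1.3603)

precession coupling ω×(Iω) = (-0.0084, -0.2940, -0.0330)
(τ − ω×Iω)/I = (4.9600, 2.3600, 0.7944)
ω + α·dt = (-1.2520, 0.3180, -1.3603)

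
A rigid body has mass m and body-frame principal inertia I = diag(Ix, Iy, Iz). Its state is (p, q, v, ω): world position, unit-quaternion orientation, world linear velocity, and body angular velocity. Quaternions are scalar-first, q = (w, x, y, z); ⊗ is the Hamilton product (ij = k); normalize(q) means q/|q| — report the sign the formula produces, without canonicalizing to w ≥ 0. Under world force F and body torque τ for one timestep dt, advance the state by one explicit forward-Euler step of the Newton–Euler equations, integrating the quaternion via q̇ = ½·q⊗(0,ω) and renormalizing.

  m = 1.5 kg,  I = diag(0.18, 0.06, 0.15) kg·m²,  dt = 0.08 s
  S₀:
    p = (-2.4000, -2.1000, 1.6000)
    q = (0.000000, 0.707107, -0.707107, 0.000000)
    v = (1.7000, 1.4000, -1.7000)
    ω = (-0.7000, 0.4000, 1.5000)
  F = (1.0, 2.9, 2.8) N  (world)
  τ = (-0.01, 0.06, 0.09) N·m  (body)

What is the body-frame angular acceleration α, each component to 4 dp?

gyro term ω×Iω = (0.0540, -0.0315, 0.0336)
angular accel α = (-0.3556, 1.5250, 0.3760)

α = (-0.3556, 1.5250, 0.3760)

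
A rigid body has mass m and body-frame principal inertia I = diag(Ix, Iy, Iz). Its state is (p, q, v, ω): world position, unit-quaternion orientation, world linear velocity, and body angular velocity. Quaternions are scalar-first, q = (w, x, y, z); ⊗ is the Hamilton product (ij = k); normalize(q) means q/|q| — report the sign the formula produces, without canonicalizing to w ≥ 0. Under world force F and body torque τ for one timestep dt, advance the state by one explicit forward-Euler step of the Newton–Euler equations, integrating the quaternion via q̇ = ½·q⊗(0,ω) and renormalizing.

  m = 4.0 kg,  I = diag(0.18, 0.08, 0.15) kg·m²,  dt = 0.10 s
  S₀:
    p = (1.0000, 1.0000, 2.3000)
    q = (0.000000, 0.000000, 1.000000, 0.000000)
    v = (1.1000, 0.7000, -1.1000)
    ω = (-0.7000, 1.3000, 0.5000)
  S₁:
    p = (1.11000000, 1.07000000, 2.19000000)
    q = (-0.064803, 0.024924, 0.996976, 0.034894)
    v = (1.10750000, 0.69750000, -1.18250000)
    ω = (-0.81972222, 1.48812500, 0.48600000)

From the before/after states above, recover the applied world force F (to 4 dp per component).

velocity change Δv = (0.00750000, -0.00250000, -0.08250000)
applied force F = (0.3000, -0.1000, -3.3000)

F = (0.3000, -0.1000, -3.3000)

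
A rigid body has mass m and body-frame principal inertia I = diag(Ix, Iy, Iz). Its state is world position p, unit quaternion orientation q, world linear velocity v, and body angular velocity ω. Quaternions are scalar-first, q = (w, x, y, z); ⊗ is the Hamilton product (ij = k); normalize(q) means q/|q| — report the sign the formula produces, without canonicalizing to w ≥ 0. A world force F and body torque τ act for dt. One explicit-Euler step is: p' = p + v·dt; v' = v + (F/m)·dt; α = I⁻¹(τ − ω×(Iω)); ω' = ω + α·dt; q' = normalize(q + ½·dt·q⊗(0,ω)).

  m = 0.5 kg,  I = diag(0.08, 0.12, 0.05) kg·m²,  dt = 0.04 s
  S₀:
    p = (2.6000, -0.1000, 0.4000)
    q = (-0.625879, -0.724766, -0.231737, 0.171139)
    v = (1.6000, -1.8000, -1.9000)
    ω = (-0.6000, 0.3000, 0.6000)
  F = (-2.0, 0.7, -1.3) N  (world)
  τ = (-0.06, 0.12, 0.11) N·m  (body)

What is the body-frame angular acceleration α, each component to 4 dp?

gyro term ω×Iω = (-0.0126, -0.0108, -0.0072)
α = I⁻¹(τ − ω×Iω) = (-0.5925, 1.0900, 2.3440)

α = (-0.5925, 1.0900, 2.3440)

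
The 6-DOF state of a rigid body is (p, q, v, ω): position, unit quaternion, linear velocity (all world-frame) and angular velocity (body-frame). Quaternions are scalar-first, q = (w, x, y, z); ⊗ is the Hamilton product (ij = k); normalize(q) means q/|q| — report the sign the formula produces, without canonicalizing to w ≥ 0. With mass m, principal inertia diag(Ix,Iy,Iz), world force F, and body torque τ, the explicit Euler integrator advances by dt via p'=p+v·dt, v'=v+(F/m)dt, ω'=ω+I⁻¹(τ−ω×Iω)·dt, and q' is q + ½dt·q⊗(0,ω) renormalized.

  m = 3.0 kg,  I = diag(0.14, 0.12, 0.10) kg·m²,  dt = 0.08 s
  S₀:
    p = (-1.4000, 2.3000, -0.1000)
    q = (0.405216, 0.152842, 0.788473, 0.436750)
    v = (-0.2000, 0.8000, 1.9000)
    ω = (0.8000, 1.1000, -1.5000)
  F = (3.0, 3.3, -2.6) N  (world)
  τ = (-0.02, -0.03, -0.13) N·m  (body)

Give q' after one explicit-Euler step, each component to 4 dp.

q' = (0.3906, 0.0990, 0.8267, 0.3926)

2q̇ = q⊗(0,ω) = (-0.3344689, -1.3389617, 1.0244006, -1.0704762)
q' = normalize(q + ½dt·q⊗(0,ω)) = (0.3906, 0.0990, 0.8267, 0.3926)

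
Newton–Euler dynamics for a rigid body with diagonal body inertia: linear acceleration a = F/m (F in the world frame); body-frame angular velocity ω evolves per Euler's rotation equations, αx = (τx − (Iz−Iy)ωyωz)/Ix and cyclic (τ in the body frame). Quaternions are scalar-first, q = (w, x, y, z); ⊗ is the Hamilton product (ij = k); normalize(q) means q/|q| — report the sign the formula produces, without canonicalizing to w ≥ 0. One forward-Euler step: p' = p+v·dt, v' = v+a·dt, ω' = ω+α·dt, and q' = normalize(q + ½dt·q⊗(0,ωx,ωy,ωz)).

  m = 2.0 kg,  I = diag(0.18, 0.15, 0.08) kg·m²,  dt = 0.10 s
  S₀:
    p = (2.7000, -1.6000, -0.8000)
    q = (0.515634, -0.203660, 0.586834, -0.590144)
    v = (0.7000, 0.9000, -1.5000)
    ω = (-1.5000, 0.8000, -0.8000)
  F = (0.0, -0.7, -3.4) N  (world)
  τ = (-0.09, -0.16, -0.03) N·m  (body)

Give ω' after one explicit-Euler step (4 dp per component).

ω×(Iω) gyroscopic = (0.0448, 0.1200, 0.0360)
α = I⁻¹(τ − ω×Iω) = (-0.7489, -1.8667, -0.8250)
new body rate ω' = (-1.5749, 0.6133, -0.8825)

ω' = (-1.5749, 0.6133, -0.8825)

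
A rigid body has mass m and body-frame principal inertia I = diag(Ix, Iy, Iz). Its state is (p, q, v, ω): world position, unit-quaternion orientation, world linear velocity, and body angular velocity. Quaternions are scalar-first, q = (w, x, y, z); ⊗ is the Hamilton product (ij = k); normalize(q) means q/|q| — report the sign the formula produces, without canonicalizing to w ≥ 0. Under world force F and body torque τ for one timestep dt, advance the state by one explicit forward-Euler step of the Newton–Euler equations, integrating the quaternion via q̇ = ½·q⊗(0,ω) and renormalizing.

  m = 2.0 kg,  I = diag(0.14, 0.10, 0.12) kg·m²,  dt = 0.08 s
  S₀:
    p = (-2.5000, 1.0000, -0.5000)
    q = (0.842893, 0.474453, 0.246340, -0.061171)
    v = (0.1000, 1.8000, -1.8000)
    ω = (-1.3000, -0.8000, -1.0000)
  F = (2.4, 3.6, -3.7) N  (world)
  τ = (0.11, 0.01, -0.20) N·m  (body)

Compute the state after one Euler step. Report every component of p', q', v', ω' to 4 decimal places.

p' = (-2.4920, 1.1440, -0.6440)
q' = (0.8707, 0.4177, 0.2409, -0.0970)
v' = (0.1960, 1.9440, -1.9480)
ω' = (-1.2463, -0.8128, -1.1056)

gyro term ω×Iω = (0.0160, 0.0260, -0.0416)
(τ − ω×Iω)/I = (0.6714, -0.1600, -1.3200)
ω' = ω + α·dt = (-1.2463, -0.8128, -1.1056)
Hamilton product q⊗(0,ω) = (0.7526899, -1.3910377, -0.1203391, -0.9022134)
q + ½dt·q⊗(0,ω), renormalized = (0.8707, 0.4177, 0.2409, -0.0970)
a = F/m = (1.2000, 1.8000, -1.8500)
p + v·dt = (-2.4920, 1.1440, -0.6440)
v' = v + a·dt = (0.1960, 1.9440, -1.9480)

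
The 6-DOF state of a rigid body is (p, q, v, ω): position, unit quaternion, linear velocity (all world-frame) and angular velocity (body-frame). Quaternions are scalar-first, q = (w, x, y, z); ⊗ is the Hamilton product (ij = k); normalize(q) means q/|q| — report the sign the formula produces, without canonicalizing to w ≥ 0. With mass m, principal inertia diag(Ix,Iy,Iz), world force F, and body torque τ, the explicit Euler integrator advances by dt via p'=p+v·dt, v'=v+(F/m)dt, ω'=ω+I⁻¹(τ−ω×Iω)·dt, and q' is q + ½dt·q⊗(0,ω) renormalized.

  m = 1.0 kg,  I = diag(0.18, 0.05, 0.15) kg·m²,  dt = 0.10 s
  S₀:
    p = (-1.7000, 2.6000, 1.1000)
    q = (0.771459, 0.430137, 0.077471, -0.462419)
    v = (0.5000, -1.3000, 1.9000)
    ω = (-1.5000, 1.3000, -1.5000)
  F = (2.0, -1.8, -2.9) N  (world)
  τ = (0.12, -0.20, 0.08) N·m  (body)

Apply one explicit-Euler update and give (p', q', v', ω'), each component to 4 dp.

p' = (-1.6500, 2.4700, 1.2900)
q' = (0.7582, 0.3935, 0.1931, -0.4828)
v' = (0.7000, -1.4800, 1.6100)
ω' = (-1.3250, 0.7650, -1.6157)

precession coupling ω×(Iω) = (-0.1950, 0.0675, 0.2535)
α = I⁻¹(τ − ω×Iω) = (1.7500, -5.3500, -1.1567)
new body rate ω' = (-1.3250, 0.7650, -1.6157)
q⊗(0,ω) = (-0.1491353, -0.6722503, 2.3417307, -0.4818039)
updated quaternion q' = (0.7582, 0.3935, 0.1931, -0.4828)
p' = p + v·dt = (-1.6500, 2.4700, 1.2900)
v' = v + a·dt = (0.7000, -1.4800, 1.6100)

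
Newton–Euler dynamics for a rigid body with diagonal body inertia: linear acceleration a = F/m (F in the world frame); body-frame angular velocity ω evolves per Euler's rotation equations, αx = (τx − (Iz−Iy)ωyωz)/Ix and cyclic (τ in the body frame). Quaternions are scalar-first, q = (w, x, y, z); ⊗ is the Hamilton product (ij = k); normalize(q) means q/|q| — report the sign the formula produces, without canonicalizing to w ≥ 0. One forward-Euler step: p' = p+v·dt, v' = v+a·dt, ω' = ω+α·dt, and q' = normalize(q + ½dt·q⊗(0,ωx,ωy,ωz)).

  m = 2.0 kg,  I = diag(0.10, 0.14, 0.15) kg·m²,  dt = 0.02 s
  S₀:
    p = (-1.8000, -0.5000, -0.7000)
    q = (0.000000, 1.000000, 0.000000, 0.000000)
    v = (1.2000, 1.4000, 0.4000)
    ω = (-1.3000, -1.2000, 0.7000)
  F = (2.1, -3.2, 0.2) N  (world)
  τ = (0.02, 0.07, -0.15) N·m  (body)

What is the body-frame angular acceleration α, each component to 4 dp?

α = (0.2840, 0.1750, -1.4160)

gyro term ω×Iω = (-0.0084, 0.0455, 0.0624)
(τ − ω×Iω)/I = (0.2840, 0.1750, -1.4160)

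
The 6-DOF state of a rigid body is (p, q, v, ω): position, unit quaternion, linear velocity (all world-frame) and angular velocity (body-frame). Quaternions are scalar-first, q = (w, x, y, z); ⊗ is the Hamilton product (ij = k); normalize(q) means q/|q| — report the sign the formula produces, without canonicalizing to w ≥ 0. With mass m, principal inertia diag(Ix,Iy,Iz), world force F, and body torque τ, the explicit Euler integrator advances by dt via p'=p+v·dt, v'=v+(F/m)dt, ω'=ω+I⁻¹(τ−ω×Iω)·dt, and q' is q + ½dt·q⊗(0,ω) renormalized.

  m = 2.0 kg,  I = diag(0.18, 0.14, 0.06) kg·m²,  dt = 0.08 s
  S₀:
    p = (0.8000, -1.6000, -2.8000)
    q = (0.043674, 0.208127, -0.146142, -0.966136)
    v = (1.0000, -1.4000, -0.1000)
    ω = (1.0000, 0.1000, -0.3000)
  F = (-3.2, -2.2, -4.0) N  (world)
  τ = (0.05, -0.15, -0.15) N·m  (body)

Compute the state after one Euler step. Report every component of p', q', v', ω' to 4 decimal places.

p' = (0.8800, -1.7120, -2.8080)
q' = (0.0243, 0.2153, -0.1820, -0.9591)
v' = (0.8720, -1.4880, -0.2600)
ω' = (1.0212, 0.0349, -0.4947)

p + v·dt = (0.8800, -1.7120, -2.8080)
v + (F/m)dt = (0.8720, -1.4880, -0.2600)
gyro term ω×Iω = (0.0024, -0.0360, -0.0040)
α = I⁻¹(τ − ω×Iω) = (0.2644, -0.8143, -2.4333)
new body rate ω' = (1.0212, 0.0349, -0.4947)
Hamilton product q⊗(0,ω) = (-0.4833536, 0.1841302, -0.8993305, 0.1538525)
q' = normalize(q + ½dt·q⊗(0,ω)) = (0.0243, 0.2153, -0.1820, -0.9591)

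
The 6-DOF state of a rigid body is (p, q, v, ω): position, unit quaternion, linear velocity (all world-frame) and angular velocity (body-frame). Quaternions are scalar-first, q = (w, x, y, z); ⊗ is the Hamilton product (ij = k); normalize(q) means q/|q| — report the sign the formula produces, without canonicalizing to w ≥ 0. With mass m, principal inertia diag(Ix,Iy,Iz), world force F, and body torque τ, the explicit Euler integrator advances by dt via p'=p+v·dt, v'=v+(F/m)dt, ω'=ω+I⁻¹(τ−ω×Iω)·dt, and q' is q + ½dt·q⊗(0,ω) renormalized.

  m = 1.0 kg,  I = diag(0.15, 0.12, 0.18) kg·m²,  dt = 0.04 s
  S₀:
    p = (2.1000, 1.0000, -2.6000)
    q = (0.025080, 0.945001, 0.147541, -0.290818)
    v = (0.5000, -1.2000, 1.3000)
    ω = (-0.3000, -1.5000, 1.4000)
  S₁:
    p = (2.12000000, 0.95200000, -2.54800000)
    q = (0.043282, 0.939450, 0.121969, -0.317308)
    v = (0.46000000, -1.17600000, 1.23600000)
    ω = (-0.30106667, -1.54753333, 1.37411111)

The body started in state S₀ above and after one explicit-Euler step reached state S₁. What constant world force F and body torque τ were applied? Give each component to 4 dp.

rate change Δω = (-0.00106667, -0.04753333, -0.02588889)
τ = I·(Δω/dt) + ω₀×(Iω₀) = (-0.1300, -0.1300, -0.1300)
Δv = v₁−v₀ = (-0.04000000, 0.02400000, -0.06400000)
m·(v₁−v₀)/dt = (-1.0000, 0.6000, -1.6000)

F = (-1.0000, 0.6000, -1.6000)
τ = (-0.1300, -0.1300, -0.1300)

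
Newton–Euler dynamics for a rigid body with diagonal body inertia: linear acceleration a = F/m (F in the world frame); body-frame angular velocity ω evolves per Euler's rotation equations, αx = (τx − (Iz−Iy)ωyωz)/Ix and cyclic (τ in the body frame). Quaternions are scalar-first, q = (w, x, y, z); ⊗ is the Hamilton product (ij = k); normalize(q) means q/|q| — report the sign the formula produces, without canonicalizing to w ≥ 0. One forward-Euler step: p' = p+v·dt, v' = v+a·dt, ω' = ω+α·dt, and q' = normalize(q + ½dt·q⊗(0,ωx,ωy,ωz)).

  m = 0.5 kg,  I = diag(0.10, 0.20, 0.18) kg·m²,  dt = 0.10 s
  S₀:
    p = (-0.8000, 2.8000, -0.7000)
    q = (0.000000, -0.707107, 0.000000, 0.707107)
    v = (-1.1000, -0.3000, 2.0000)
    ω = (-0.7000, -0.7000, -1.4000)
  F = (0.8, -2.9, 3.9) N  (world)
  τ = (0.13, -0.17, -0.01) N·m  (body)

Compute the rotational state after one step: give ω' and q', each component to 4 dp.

ω' = (-0.5504, -0.7458, -1.4328)
q' = (0.0247, -0.6799, -0.0740, 0.7292)

gyro term ω×Iω = (-0.0196, -0.0784, 0.0490)
α = I⁻¹(τ − ω×Iω) = (1.4960, -0.4580, -0.3278)
ω' = ω + α·dt = (-0.5504, -0.7458, -1.4328)
2q̇ = q⊗(0,ω) = (0.4949749, 0.4949749, -1.4849247, 0.4949749)
q' = normalize(q + ½dt·q⊗(0,ω)) = (0.0247, -0.6799, -0.0740, 0.7292)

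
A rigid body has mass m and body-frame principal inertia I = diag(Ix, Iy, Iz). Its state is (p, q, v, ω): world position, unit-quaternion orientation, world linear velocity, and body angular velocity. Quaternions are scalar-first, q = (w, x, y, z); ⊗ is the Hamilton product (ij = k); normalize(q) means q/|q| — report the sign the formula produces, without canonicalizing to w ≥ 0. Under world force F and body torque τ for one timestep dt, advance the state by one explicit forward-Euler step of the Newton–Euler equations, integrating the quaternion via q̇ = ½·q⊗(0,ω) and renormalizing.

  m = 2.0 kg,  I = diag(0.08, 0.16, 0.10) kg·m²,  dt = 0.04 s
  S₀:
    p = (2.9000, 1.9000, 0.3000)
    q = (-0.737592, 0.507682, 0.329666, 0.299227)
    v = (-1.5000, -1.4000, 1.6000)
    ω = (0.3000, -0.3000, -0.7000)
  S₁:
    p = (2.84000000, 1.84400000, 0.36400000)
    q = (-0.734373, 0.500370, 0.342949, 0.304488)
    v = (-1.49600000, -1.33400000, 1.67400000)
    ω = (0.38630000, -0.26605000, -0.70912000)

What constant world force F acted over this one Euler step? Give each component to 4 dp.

v₁ − v₀ = (0.00400000, 0.06600000, 0.07400000)
F = m·Δv/dt = (0.2000, 3.3000, 3.7000)

F = (0.2000, 3.3000, 3.7000)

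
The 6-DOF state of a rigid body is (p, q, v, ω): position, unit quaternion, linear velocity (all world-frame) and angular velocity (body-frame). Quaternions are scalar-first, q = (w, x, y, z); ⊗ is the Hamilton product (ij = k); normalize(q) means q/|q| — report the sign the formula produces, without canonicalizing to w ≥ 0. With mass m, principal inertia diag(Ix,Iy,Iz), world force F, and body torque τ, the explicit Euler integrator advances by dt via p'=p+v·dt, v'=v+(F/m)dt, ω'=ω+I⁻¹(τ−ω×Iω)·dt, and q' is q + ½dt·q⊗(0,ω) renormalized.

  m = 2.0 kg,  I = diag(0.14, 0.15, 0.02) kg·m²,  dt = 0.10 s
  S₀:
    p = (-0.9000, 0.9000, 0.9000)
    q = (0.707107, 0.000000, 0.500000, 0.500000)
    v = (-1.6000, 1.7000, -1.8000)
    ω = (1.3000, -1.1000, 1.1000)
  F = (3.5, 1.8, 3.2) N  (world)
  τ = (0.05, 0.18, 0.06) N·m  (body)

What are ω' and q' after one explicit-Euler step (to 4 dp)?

α = I⁻¹(τ − ω×Iω) = (-0.7664, 0.0560, 3.7150)
ω + α·dt = (1.2234, -1.0944, 1.4715)
2q̇ = q⊗(0,ω) = (0.0000000, 2.0192391, -0.1278177, 0.1278177)
updated quaternion q' = (0.7035, 0.1004, 0.4911, 0.5038)

ω' = (1.2234, -1.0944, 1.4715)
q' = (0.7035, 0.1004, 0.4911, 0.5038)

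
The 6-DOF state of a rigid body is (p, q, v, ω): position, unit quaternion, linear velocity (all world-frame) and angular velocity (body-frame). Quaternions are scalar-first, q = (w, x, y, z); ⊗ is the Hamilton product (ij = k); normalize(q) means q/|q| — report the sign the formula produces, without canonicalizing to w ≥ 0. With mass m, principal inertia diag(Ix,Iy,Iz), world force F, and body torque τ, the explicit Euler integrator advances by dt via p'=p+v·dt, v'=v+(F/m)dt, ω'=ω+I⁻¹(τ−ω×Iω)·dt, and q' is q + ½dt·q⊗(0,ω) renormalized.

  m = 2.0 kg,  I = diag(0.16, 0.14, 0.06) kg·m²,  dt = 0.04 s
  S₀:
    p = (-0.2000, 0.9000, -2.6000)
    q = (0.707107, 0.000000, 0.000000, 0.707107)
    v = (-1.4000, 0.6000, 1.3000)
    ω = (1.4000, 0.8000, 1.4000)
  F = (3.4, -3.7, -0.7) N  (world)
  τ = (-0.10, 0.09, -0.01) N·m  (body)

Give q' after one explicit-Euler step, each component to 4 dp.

q' = (0.6867, 0.0085, 0.0311, 0.7262)

2q̇ = q⊗(0,ω) = (-0.9899498, 0.4242642, 1.5556354, 0.9899498)
updated quaternion q' = (0.6867, 0.0085, 0.0311, 0.7262)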